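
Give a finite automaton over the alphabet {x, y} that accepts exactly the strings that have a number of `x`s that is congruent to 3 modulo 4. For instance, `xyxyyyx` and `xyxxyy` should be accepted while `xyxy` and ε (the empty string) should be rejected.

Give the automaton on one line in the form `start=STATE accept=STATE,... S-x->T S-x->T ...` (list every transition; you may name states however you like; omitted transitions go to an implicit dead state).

start=q0 accept=q3 q0-x->q1 q0-y->q0 q1-x->q2 q1-y->q1 q2-x->q3 q2-y->q2 q3-x->q0 q3-y->q3

Keep the running count of `x`s modulo 4: each `x` advances along the cycle q0 → q1 → q2 → q3 → q0 while other symbols loop. Accept at q3.
A 4-state machine:
        x   y  
>  q0   q1  q0 
   q1   q2  q1 
   q2   q3  q2 
 * q3   q0  q3 
(> = start, * = accepting)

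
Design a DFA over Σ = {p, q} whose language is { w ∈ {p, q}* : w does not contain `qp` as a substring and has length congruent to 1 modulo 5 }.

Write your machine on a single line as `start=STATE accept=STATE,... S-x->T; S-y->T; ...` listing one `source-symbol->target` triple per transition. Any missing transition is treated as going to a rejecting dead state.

start=A; accept=B,C; A-p->B; A-q->C; B-p->D; B-q->E; C-p->F; C-q->E; D-p->G; D-q->H; E-p->I; E-q->H; F-p->I; F-q->I; G-p->J; G-q->K; H-p->L; H-q->K; I-p->L; I-q->L; J-p->A; J-q->M; K-p->N; K-q->M; L-p->N; L-q->N; M-p->O; M-q->C; N-p->O; N-q->O; O-p->F; O-q->F

Run two small machines in parallel and take their product. One (3 states) tracks partial matches of the forbidden pattern `qp`; the other (5 states) tracks the input length modulo 5. Each combined state is a pair, one component from each; accept when both components accept.
       p  q 
>  A   B  C 
 * B   D  E 
 * C   F  E 
   D   G  H 
   E   I  H 
   F   I  I 
   G   J  K 
   H   L  K 
   I   L  L 
   J   A  M 
   K   N  M 
   L   N  N 
   M   O  C 
   N   O  O 
   O   F  F 
(> = start, * = accepting)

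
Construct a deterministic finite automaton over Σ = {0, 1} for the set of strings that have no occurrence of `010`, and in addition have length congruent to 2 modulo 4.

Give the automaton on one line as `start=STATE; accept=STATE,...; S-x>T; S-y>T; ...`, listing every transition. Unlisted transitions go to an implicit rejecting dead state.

Build one automaton per condition and run them in lockstep. One (4 states) tracks partial matches of the forbidden pattern `010`; the other (4 states) tracks the input length modulo 4. Each combined state is a pair, one component from each; accept when both components accept. Minimizing collapses redundant product states.
          0    1  
>  q0     q1   q2 
   q1     q3   q4 
   q2     q3   q5 
 * q3     q6   q7 
 * q4     q8   q9 
 * q5     q6   q9 
   q6    q10  q11 
   q7     q8   q0 
   q8     q8   q8 
   q9    q10   q0 
   q10    q1  q12 
   q11    q8   q2 
   q12    q8   q5 
(> = start, * = accepting)

start=q0; accept=q3,q4,q5; q0-0>q1; q0-1>q2; q1-0>q3; q1-1>q4; q2-0>q3; q2-1>q5; q3-0>q6; q3-1>q7; q4-0>q8; q4-1>q9; q5-0>q6; q5-1>q9; q6-0>q10; q6-1>q11; q7-0>q8; q7-1>q0; q8-0>q8; q8-1>q8; q9-0>q10; q9-1>q0; q10-0>q1; q10-1>q12; q11-0>q8; q11-1>q2; q12-0>q8; q12-1>q5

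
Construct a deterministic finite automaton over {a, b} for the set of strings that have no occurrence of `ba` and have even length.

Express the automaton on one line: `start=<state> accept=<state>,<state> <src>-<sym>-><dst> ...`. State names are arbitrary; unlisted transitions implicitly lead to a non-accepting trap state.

start=q0 accept=q0,q3 q0-a->q1 q0-b->q2 q1-a->q0 q1-b->q3 q2-a->q4 q2-b->q3 q3-a->q5 q3-b->q2 q4-a->q5 q4-b->q5 q5-a->q4 q5-b->q4

Build one automaton per condition and run them in lockstep. The first has 3 states tracking partial matches of the forbidden pattern `ba`; the second has 2 states tracking the input length modulo 2. A product state is a pair (one from each), accepting exactly when both do.
A 6-state machine:
        a   b  
>* q0   q1  q2 
   q1   q0  q3 
   q2   q4  q3 
 * q3   q5  q2 
   q4   q5  q5 
   q5   q4  q4 
(> = start, * = accepting)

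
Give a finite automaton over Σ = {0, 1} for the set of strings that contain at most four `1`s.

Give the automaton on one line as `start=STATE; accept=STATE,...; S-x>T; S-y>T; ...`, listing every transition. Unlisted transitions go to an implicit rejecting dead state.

Count `1`s, saturating at 5: states q0 through q4 mean 0 through 4 `1`s seen; q5 means more than 4. Each `1` increments (capped at q5); other symbols loop. Accept from {q0, q1, q2, q3, q4}.
        0   1  
>* q0   q0  q1 
 * q1   q1  q2 
 * q2   q2  q3 
 * q3   q3  q4 
 * q4   q4  q5 
   q5   q5  q5 
(> = start, * = accepting)

start=q0; accept=q0,q1,q2,q3,q4; q0-0>q0; q0-1>q1; q1-0>q1; q1-1>q2; q2-0>q2; q2-1>q3; q3-0>q3; q3-1>q4; q4-0>q4; q4-1>q5; q5-0>q5; q5-1>q5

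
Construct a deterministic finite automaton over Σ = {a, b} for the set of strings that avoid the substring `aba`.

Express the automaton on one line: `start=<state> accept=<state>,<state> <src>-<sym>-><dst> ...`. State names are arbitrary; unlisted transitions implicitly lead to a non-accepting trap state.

This is the complement of 'contains `aba`'. Use the same substring-matching states — q0 through q3 holding how much of `aba` has just been matched — but flip the accepting set: everything except the trap q3 accepts.
4 states suffice.
        a   b  
>* q0   q1  q0 
 * q1   q1  q2 
 * q2   q3  q0 
   q3   q3  q3 
(> = start, * = accepting)

start=q0 accept=q0,q1,q2 q0-a->q1 q0-b->q0 q1-a->q1 q1-b->q2 q2-a->q3 q2-b->q0 q3-a->q3 q3-b->q3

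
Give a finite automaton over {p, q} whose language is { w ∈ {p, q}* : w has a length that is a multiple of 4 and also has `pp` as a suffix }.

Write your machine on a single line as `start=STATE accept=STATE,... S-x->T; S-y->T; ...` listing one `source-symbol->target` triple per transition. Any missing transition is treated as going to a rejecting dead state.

start=A; accept=J; A-p->B; A-q->C; B-p->D; B-q->E; C-p->F; C-q->E; D-p->G; D-q->H; E-p->I; E-q->H; F-p->G; F-q->H; G-p->J; G-q->A; H-p->K; H-q->A; I-p->J; I-q->A; J-p->L; J-q->C; K-p->L; K-q->C; L-p->D; L-q->E

Build one automaton per condition and run them in lockstep. The first has 4 states tracking the input length modulo 4; the second has 3 states tracking how much of the suffix `pp` has currently been matched. A product state is a pair (one from each), accepting exactly when both do.
With 12 states:
       p  q 
>  A   B  C 
   B   D  E 
   C   F  E 
   D   G  H 
   E   I  H 
   F   G  H 
   G   J  A 
   H   K  A 
   I   J  A 
 * J   L  C 
   K   L  C 
   L   D  E 
(> = start, * = accepting)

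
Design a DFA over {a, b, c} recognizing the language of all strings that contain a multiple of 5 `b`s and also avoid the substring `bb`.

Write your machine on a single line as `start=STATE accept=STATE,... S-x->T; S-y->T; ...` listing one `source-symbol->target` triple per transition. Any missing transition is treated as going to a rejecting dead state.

Handle the two conditions separately and then intersect. One (5 states) tracks the count of `b`s modulo 5; the other (3 states) tracks partial matches of the forbidden pattern `bb`. Each combined state is a pair, one component from each; accept when both components accept. Equivalent product states are then merged.
11 states suffice.
          a    b    c  
>* q0     q0   q1   q0 
   q1     q2   q3   q2 
   q2     q2   q4   q2 
   q3     q3   q3   q3 
   q4     q5   q3   q5 
   q5     q5   q6   q5 
   q6     q7   q3   q7 
   q7     q7   q8   q7 
   q8     q9   q3   q9 
   q9     q9  q10   q9 
 * q10    q0   q3   q0 
(> = start, * = accepting)

start=q0; accept=q0,q10; q0-a->q0; q0-b->q1; q0-c->q0; q1-a->q2; q1-b->q3; q1-c->q2; q2-a->q2; q2-b->q4; q2-c->q2; q3-a->q3; q3-b->q3; q3-c->q3; q4-a->q5; q4-b->q3; q4-c->q5; q5-a->q5; q5-b->q6; q5-c->q5; q6-a->q7; q6-b->q3; q6-c->q7; q7-a->q7; q7-b->q8; q7-c->q7; q8-a->q9; q8-b->q3; q8-c->q9; q9-a->q9; q9-b->q10; q9-c->q9; q10-a->q0; q10-b->q3; q10-c->q0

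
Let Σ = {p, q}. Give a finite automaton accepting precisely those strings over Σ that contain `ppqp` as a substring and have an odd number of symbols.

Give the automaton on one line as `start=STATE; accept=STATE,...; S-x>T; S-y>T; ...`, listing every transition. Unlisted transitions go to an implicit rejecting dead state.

start=A; accept=J; A-p>B; A-q>C; B-p>D; B-q>A; C-p>E; C-q>A; D-p>F; D-q>G; E-p>F; E-q>C; F-p>D; F-q>H; G-p>I; G-q>A; H-p>J; H-q>C; I-p>J; I-q>J; J-p>I; J-q>I

Build one automaton per condition and run them in lockstep. One (5 states) tracks whether and how much of `ppqp` has been seen; the other (2 states) tracks the input length modulo 2. Each combined state is a pair, one component from each; accept when both components accept.
A 10-state machine:
       p  q 
>  A   B  C 
   B   D  A 
   C   E  A 
   D   F  G 
   E   F  C 
   F   D  H 
   G   I  A 
   H   J  C 
   I   J  J 
 * J   I  I 
(> = start, * = accepting)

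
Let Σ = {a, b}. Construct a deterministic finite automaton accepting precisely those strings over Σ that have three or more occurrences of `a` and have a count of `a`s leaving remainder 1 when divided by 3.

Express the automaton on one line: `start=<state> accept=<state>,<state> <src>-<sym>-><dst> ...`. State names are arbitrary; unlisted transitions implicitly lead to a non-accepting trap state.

start=s0 accept=s4 s0-a->s1 s0-b->s0 s1-a->s2 s1-b->s1 s2-a->s3 s2-b->s2 s3-a->s4 s3-b->s3 s4-a->s5 s4-b->s4 s5-a->s6 s5-b->s5 s6-a->s4 s6-b->s6

Run two small machines in parallel and take their product. One (5 states) tracks the count of `a`s, saturating at 4; the other (3 states) tracks the count of `a`s modulo 3. Each combined state is a pair, one component from each; accept when both components accept.
With 7 states:
        a   b  
>  s0   s1  s0 
   s1   s2  s1 
   s2   s3  s2 
   s3   s4  s3 
 * s4   s5  s4 
   s5   s6  s5 
   s6   s4  s6 
(> = start, * = accepting)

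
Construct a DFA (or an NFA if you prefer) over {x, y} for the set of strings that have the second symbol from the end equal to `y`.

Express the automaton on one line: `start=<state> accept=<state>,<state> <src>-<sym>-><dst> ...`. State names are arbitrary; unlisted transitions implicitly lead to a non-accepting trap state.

start=S0 accept=S5,S6 S0-x->S1 S0-y->S2 S1-x->S3 S1-y->S4 S2-x->S5 S2-y->S6 S3-x->S3 S3-y->S4 S4-x->S5 S4-y->S6 S5-x->S3 S5-y->S4 S6-x->S5 S6-y->S6

Because acceptance depends on a position counted from the end, the machine has to buffer the most recent 2 symbols. Make each state the string of the last up-to-2 symbols read; on input `x` shift the window left and append `x`. Accept when the buffered window has length 2 and begins with `y`.
A 7-state machine:
        x   y  
>  S0   S1  S2 
   S1   S3  S4 
   S2   S5  S6 
   S3   S3  S4 
   S4   S5  S6 
 * S5   S3  S4 
 * S6   S5  S6 
(> = start, * = accepting)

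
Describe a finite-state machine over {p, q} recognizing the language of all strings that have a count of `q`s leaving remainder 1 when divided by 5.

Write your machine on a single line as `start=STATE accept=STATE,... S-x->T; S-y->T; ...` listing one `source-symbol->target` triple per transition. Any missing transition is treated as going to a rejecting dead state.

The only thing that matters is how many `q`s have appeared, reduced mod 5. Use one state per residue: A for 0, …, E for 4. Reading `q` moves to the next residue; anything else stays put. B is accepting.
5 states suffice.
       p  q 
>  A   A  B 
 * B   B  C 
   C   C  D 
   D   D  E 
   E   E  A 
(> = start, * = accepting)

start=A; accept=B; A-p->A; A-q->B; B-p->B; B-q->C; C-p->C; C-q->D; D-p->D; D-q->E; E-p->E; E-q->A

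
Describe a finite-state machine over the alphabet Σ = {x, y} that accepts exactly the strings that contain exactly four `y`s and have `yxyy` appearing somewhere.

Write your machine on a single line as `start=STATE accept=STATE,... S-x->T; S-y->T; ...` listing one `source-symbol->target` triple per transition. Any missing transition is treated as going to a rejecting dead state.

start=A; accept=N; A-x->A; A-y->B; B-x->C; B-y->D; C-x->E; C-y->F; D-x->G; D-y->H; E-x->E; E-y->D; F-x->G; F-y->I; G-x->J; G-y->K; H-x->L; H-y->M; I-x->I; I-y->N; J-x->J; J-y->H; K-x->L; K-y->N; L-x->O; L-y->P; M-x->Q; M-y->R; N-x->N; N-y->S; O-x->O; O-y->M; P-x->Q; P-y->S; Q-x->T; Q-y->U; R-x->V; R-y->R; S-x->S; S-y->S; T-x->T; T-y->R; U-x->V; U-y->S; V-x->W; V-y->U; W-x->W; W-y->R

Build one automaton per condition and run them in lockstep. One (6 states) tracks the count of `y`s, saturating at 5; the other (5 states) tracks whether and how much of `yxyy` has been seen. Each combined state is a pair, one component from each; accept when both components accept.
A 23-state machine:
       x  y 
>  A   A  B 
   B   C  D 
   C   E  F 
   D   G  H 
   E   E  D 
   F   G  I 
   G   J  K 
   H   L  M 
   I   I  N 
   J   J  H 
   K   L  N 
   L   O  P 
   M   Q  R 
 * N   N  S 
   O   O  M 
   P   Q  S 
   Q   T  U 
   R   V  R 
   S   S  S 
   T   T  R 
   U   V  S 
   V   W  U 
   W   W  R 
(> = start, * = accepting)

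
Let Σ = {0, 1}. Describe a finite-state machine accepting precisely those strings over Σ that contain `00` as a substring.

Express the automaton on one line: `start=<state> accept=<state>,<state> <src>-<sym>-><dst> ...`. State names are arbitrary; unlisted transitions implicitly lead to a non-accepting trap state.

start=A accept=C A-0->B A-1->A B-0->C B-1->A C-0->C C-1->C

States A..B record the length of the longest prefix of `00` that matches the current input suffix. Reaching C means `00` has been seen, and we stay there forever. Accept from C.
A 3-state machine:
       0  1 
>  A   B  A 
   B   C  A 
 * C   C  C 
(> = start, * = accepting)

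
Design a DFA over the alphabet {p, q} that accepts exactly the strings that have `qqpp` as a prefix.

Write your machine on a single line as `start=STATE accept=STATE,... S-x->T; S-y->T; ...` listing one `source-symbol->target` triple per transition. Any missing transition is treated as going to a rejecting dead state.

start=S0; accept=S4; S0-p->S5; S0-q->S1; S1-p->S5; S1-q->S2; S2-p->S3; S2-q->S5; S3-p->S4; S3-q->S5; S4-p->S4; S4-q->S4; S5-p->S5; S5-q->S5

Check the first 4 symbols one by one: S0 through S3 record how many have matched `qqpp` so far; any wrong symbol goes to the dead state S5. After all 4 match we enter the accepting sink S4.
        p   q  
>  S0   S5  S1 
   S1   S5  S2 
   S2   S3  S5 
   S3   S4  S5 
 * S4   S4  S4 
   S5   S5  S5 
(> = start, * = accepting)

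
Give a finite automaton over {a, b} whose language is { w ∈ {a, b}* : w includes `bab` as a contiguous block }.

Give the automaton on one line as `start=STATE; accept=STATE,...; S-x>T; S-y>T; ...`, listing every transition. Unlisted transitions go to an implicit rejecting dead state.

start=q0; accept=q3; q0-a>q0; q0-b>q1; q1-a>q2; q1-b>q1; q2-a>q0; q2-b>q3; q3-a>q3; q3-b>q3

States q0..q2 record the length of the longest prefix of `bab` that matches the current input suffix. Reaching q3 means `bab` has been seen, and we stay there forever. Accept from q3.
With 4 states:
        a   b  
>  q0   q0  q1 
   q1   q2  q1 
   q2   q0  q3 
 * q3   q3  q3 
(> = start, * = accepting)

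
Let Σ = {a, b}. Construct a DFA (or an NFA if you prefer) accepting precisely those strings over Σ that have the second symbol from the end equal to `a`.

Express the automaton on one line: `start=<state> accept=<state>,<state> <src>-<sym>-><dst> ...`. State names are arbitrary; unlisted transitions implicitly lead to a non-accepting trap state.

Because acceptance depends on a position counted from the end, the machine has to buffer the most recent 2 symbols. Make each state the string of the last up-to-2 symbols read; on input `x` shift the window left and append `x`. Accept when the buffered window has length 2 and begins with `a`.
        a   b  
>  q0   q1  q2 
   q1   q3  q4 
   q2   q5  q6 
 * q3   q3  q4 
 * q4   q5  q6 
   q5   q3  q4 
   q6   q5  q6 
(> = start, * = accepting)

start=q0 accept=q3,q4 q0-a->q1 q0-b->q2 q1-a->q3 q1-b->q4 q2-a->q5 q2-b->q6 q3-a->q3 q3-b->q4 q4-a->q5 q4-b->q6 q5-a->q3 q5-b->q4 q6-a->q5 q6-b->q6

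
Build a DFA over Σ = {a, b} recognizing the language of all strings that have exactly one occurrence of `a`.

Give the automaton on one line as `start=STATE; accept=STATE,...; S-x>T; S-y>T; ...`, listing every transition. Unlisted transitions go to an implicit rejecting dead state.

Count `a`s, saturating at 2: state S0 means no `a` yet, S1 means one `a` seen, S2 means more than one. Each `a` increments (capped at S2); other symbols loop. Accept from {S1}.
A 3-state machine:
        a   b  
>  S0   S1  S0 
 * S1   S2  S1 
   S2   S2  S2 
(> = start, * = accepting)

start=S0; accept=S1; S0-a>S1; S0-b>S0; S1-a>S2; S1-b>S1; S2-a>S2; S2-b>S2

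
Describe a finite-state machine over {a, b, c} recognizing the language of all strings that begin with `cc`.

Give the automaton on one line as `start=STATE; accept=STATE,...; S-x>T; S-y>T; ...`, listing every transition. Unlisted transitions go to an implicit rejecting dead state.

start=S0; accept=S2; S0-a>S3; S0-b>S3; S0-c>S1; S1-a>S3; S1-b>S3; S1-c>S2; S2-a>S2; S2-b>S2; S2-c>S2; S3-a>S3; S3-b>S3; S3-c>S3

Walk along `cc` while the input agrees: from S0 take `c` to S1, and so on. Any deviation drops to the rejecting sink S3. Once S2 is reached the prefix is confirmed and every continuation is accepted.
        a   b   c  
>  S0   S3  S3  S1 
   S1   S3  S3  S2 
 * S2   S2  S2  S2 
   S3   S3  S3  S3 
(> = start, * = accepting)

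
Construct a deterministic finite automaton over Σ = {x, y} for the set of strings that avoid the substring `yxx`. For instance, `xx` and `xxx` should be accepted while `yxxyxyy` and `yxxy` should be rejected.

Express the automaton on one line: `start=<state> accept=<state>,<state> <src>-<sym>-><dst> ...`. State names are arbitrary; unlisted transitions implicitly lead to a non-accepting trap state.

start=A accept=A,B,C A-x->A A-y->B B-x->C B-y->B C-x->D C-y->B D-x->D D-y->D

This is the complement of 'contains `yxx`'. Use the same substring-matching states — A through D holding how much of `yxx` has just been matched — but flip the accepting set: everything except the trap D accepts.
A 4-state machine:
       x  y 
>* A   A  B 
 * B   C  B 
 * C   D  B 
   D   D  D 
(> = start, * = accepting)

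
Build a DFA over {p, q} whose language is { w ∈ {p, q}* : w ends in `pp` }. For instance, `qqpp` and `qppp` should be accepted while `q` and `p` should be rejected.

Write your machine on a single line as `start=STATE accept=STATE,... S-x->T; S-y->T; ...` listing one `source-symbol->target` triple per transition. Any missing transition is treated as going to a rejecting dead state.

start=s0; accept=s2; s0-p->s1; s0-q->s0; s1-p->s2; s1-q->s0; s2-p->s2; s2-q->s0

Remember how much of `pp` the current input suffix matches. State s0 means no match yet; s1 means the last symbol is `p`; s2 means the last 2 symbols are `pp`. Only s2 accepts. On a mismatch, fall back to the longest proper suffix that is still a prefix of `pp`.
With 3 states:
        p   q  
>  s0   s1  s0 
   s1   s2  s0 
 * s2   s2  s0 
(> = start, * = accepting)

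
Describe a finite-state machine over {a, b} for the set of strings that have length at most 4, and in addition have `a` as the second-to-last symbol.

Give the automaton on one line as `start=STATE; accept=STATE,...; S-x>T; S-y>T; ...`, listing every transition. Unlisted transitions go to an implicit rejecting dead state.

Build one automaton per condition and run them in lockstep. One (6 states) tracks the input length, saturating at 5; the other (7 states) tracks the last 2 symbols read. Each combined state is a pair, one component from each; accept when both components accept. Minimizing collapses redundant product states.
          a    b  
>  q0     q1   q2 
   q1     q3   q4 
   q2     q5   q6 
 * q3     q7   q8 
 * q4     q9  q10 
   q5     q7   q8 
   q6     q9  q10 
 * q7     q8   q8 
 * q8    q10  q10 
   q9     q8   q8 
   q10   q10  q10 
(> = start, * = accepting)

start=q0; accept=q3,q4,q7,q8; q0-a>q1; q0-b>q2; q1-a>q3; q1-b>q4; q2-a>q5; q2-b>q6; q3-a>q7; q3-b>q8; q4-a>q9; q4-b>q10; q5-a>q7; q5-b>q8; q6-a>q9; q6-b>q10; q7-a>q8; q7-b>q8; q8-a>q10; q8-b>q10; q9-a>q8; q9-b>q8; q10-a>q10; q10-b>q10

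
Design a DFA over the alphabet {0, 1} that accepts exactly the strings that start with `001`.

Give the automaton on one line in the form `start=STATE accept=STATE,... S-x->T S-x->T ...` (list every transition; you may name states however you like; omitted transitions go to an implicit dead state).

start=q0 accept=q3 q0-0->q1 q0-1->q4 q1-0->q2 q1-1->q4 q2-0->q4 q2-1->q3 q3-0->q3 q3-1->q3 q4-0->q4 q4-1->q4

Walk along `001` while the input agrees: from q0 take `0` to q1, and so on. Any deviation drops to the rejecting sink q4. Once q3 is reached the prefix is confirmed and every continuation is accepted.
With 5 states:
        0   1  
>  q0   q1  q4 
   q1   q2  q4 
   q2   q4  q3 
 * q3   q3  q3 
   q4   q4  q4 
(> = start, * = accepting)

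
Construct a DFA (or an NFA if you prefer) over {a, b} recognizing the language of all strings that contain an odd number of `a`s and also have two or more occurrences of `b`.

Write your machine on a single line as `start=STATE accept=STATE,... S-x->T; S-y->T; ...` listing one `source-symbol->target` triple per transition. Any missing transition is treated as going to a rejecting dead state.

Run two small machines in parallel and take their product. One (2 states) tracks the count of `a`s modulo 2; the other (4 states) tracks the count of `b`s, saturating at 3. Each combined state is a pair, one component from each; accept when both components accept.
An 8-state machine:
        a   b  
>  S0   S1  S2 
   S1   S0  S3 
   S2   S3  S4 
   S3   S2  S5 
   S4   S5  S6 
 * S5   S4  S7 
   S6   S7  S6 
 * S7   S6  S7 
(> = start, * = accepting)

start=S0; accept=S5,S7; S0-a->S1; S0-b->S2; S1-a->S0; S1-b->S3; S2-a->S3; S2-b->S4; S3-a->S2; S3-b->S5; S4-a->S5; S4-b->S6; S5-a->S4; S5-b->S7; S6-a->S7; S6-b->S6; S7-a->S6; S7-b->S7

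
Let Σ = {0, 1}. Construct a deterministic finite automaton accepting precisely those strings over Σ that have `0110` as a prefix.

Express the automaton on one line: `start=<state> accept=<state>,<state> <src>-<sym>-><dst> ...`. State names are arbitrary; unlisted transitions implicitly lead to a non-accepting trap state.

Walk along `0110` while the input agrees: from s0 take `0` to s1, and so on. Any deviation drops to the rejecting sink s5. Once s4 is reached the prefix is confirmed and every continuation is accepted.
        0   1  
>  s0   s1  s5 
   s1   s5  s2 
   s2   s5  s3 
   s3   s4  s5 
 * s4   s4  s4 
   s5   s5  s5 
(> = start, * = accepting)

start=s0 accept=s4 s0-0->s1 s0-1->s5 s1-0->s5 s1-1->s2 s2-0->s5 s2-1->s3 s3-0->s4 s3-1->s5 s4-0->s4 s4-1->s4 s5-0->s5 s5-1->s5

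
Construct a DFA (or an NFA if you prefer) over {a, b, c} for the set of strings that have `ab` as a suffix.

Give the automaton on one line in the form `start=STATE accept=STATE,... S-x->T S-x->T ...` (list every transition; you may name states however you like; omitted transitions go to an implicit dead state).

start=s0 accept=s2 s0-a->s1 s0-b->s0 s0-c->s0 s1-a->s1 s1-b->s2 s1-c->s0 s2-a->s1 s2-b->s0 s2-c->s0

Remember how much of `ab` the current input suffix matches. State s0 means no match yet; s1 means the last symbol is `a`; s2 means the last 2 symbols are `ab`. Only s2 accepts. On a mismatch, fall back to the longest proper suffix that is still a prefix of `ab`.
3 states suffice.
        a   b   c  
>  s0   s1  s0  s0 
   s1   s1  s2  s0 
 * s2   s1  s0  s0 
(> = start, * = accepting)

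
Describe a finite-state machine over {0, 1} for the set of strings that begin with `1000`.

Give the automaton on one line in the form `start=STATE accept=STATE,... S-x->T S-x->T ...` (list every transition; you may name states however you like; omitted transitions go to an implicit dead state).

Walk along `1000` while the input agrees: from q0 take `1` to q1, and so on. Any deviation drops to the rejecting sink q5. Once q4 is reached the prefix is confirmed and every continuation is accepted.
        0   1  
>  q0   q5  q1 
   q1   q2  q5 
   q2   q3  q5 
   q3   q4  q5 
 * q4   q4  q4 
   q5   q5  q5 
(> = start, * = accepting)

start=q0 accept=q4 q0-0->q5 q0-1->q1 q1-0->q2 q1-1->q5 q2-0->q3 q2-1->q5 q3-0->q4 q3-1->q5 q4-0->q4 q4-1->q4 q5-0->q5 q5-1->q5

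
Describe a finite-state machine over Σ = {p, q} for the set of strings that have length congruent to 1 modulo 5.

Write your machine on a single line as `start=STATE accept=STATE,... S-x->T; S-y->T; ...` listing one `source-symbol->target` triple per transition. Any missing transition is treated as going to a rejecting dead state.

Only the length mod 5 matters, so use a 5-cycle: from any state, every input symbol moves to the next state, wrapping s4 back to s0. Mark s1 accepting.
5 states suffice.
        p   q  
>  s0   s1  s1 
 * s1   s2  s2 
   s2   s3  s3 
   s3   s4  s4 
   s4   s0  s0 
(> = start, * = accepting)

start=s0; accept=s1; s0-p->s1; s0-q->s1; s1-p->s2; s1-q->s2; s2-p->s3; s2-q->s3; s3-p->s4; s3-q->s4; s4-p->s0; s4-q->s0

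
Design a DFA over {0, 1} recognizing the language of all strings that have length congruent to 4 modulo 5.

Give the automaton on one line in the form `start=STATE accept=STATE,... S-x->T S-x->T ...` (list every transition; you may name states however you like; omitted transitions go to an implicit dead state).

Only the length mod 5 matters, so use a 5-cycle: from any state, every input symbol moves to the next state, wrapping q4 back to q0. Mark q4 accepting.
With 5 states:
        0   1  
>  q0   q1  q1 
   q1   q2  q2 
   q2   q3  q3 
   q3   q4  q4 
 * q4   q0  q0 
(> = start, * = accepting)

start=q0 accept=q4 q0-0->q1 q0-1->q1 q1-0->q2 q1-1->q2 q2-0->q3 q2-1->q3 q3-0->q4 q3-1->q4 q4-0->q0 q4-1->q0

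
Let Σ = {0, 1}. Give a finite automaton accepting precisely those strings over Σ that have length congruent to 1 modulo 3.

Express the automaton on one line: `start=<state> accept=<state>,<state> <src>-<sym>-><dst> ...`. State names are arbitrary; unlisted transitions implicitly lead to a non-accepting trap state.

Count input length modulo 3: every symbol advances one step around the cycle q0 → q1 → q2 → q0. Accept at q1.
A 3-state machine:
        0   1  
>  q0   q1  q1 
 * q1   q2  q2 
   q2   q0  q0 
(> = start, * = accepting)

start=q0 accept=q1 q0-0->q1 q0-1->q1 q1-0->q2 q1-1->q2 q2-0->q0 q2-1->q0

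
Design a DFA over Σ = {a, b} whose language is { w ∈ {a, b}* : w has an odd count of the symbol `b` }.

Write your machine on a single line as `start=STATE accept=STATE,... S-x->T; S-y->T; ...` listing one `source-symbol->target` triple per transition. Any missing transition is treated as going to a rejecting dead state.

The only thing that matters is how many `b`s have appeared, reduced mod 2. Use one state per residue: q0 for 0, …, q1 for 1. Reading `b` moves to the next residue; anything else stays put. q1 is accepting.
        a   b  
>  q0   q0  q1 
 * q1   q1  q0 
(> = start, * = accepting)

start=q0; accept=q1; q0-a->q0; q0-b->q1; q1-a->q1; q1-b->q0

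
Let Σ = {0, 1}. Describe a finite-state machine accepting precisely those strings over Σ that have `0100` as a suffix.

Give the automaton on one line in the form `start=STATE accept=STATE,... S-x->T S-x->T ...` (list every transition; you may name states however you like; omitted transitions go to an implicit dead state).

Let each state record the length of the longest suffix of the input read so far that is also a prefix of `0100`. s1 means the last symbol is `0`; s2 means the last 2 symbols are `01`; s3 means the last 3 symbols are `010`; s4 means the last 4 symbols are `0100`. Accept only at s4, where the string currently ends in `0100`.
With 5 states:
        0   1  
>  s0   s1  s0 
   s1   s1  s2 
   s2   s3  s0 
   s3   s4  s2 
 * s4   s1  s2 
(> = start, * = accepting)

start=s0 accept=s4 s0-0->s1 s0-1->s0 s1-0->s1 s1-1->s2 s2-0->s3 s2-1->s0 s3-0->s4 s3-1->s2 s4-0->s1 s4-1->s2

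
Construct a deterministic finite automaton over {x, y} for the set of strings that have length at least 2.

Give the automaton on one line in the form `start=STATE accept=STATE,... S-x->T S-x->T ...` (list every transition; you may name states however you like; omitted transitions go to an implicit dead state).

start=q0 accept=q2,q3 q0-x->q1 q0-y->q1 q1-x->q2 q1-y->q2 q2-x->q3 q2-y->q3 q3-x->q3 q3-y->q3

We only need to distinguish lengths 0, 1, …, 2, and '>2'. Chain q0 → q1 → q2 → q3 on every symbol, with q3 looping. Accepting states: {q2, q3}.
        x   y  
>  q0   q1  q1 
   q1   q2  q2 
 * q2   q3  q3 
 * q3   q3  q3 
(> = start, * = accepting)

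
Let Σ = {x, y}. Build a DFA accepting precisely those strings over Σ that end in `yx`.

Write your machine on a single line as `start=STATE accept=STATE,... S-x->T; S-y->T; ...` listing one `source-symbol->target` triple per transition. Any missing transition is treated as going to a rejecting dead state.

Remember how much of `yx` the current input suffix matches. State q0 means no match yet; q1 means the last symbol is `y`; q2 means the last 2 symbols are `yx`. Only q2 accepts. On a mismatch, fall back to the longest proper suffix that is still a prefix of `yx`.
With 3 states:
        x   y  
>  q0   q0  q1 
   q1   q2  q1 
 * q2   q0  q1 
(> = start, * = accepting)

start=q0; accept=q2; q0-x->q0; q0-y->q1; q1-x->q2; q1-y->q1; q2-x->q0; q2-y->q1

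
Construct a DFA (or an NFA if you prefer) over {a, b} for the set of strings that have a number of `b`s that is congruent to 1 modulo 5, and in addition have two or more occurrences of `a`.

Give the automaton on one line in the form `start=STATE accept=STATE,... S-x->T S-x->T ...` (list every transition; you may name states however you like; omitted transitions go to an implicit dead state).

start=S0 accept=S6 S0-a->S1 S0-b->S2 S1-a->S3 S1-b->S4 S2-a->S4 S2-b->S5 S3-a->S3 S3-b->S6 S4-a->S6 S4-b->S7 S5-a->S7 S5-b->S8 S6-a->S6 S6-b->S9 S7-a->S9 S7-b->S10 S8-a->S10 S8-b->S11 S9-a->S9 S9-b->S12 S10-a->S12 S10-b->S13 S11-a->S13 S11-b->S0 S12-a->S12 S12-b->S14 S13-a->S14 S13-b->S1 S14-a->S14 S14-b->S3

Run two small machines in parallel and take their product. The first has 5 states tracking the count of `b`s modulo 5; the second has 4 states tracking the count of `a`s, saturating at 3. A product state is a pair (one from each), accepting exactly when both do. Equivalent product states are then merged.
A 15-state machine:
          a    b  
>  S0     S1   S2 
   S1     S3   S4 
   S2     S4   S5 
   S3     S3   S6 
   S4     S6   S7 
   S5     S7   S8 
 * S6     S6   S9 
   S7     S9  S10 
   S8    S10  S11 
   S9     S9  S12 
   S10   S12  S13 
   S11   S13   S0 
   S12   S12  S14 
   S13   S14   S1 
   S14   S14   S3 
(> = start, * = accepting)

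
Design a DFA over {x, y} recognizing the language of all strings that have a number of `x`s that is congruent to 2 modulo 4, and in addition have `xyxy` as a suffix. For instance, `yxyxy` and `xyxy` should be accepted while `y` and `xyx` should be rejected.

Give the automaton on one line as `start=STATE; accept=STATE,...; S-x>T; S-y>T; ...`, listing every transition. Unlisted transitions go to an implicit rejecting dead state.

start=A; accept=H; A-x>B; A-y>A; B-x>C; B-y>D; C-x>E; C-y>C; D-x>F; D-y>G; E-x>A; E-y>E; F-x>E; F-y>H; G-x>C; G-y>G; H-x>E; H-y>C

Run two small machines in parallel and take their product. The first has 4 states tracking the count of `x`s modulo 4; the second has 5 states tracking how much of the suffix `xyxy` has currently been matched. A product state is a pair (one from each), accepting exactly when both do. Minimizing collapses redundant product states.
An 8-state machine:
       x  y 
>  A   B  A 
   B   C  D 
   C   E  C 
   D   F  G 
   E   A  E 
   F   E  H 
   G   C  G 
 * H   E  C 
(> = start, * = accepting)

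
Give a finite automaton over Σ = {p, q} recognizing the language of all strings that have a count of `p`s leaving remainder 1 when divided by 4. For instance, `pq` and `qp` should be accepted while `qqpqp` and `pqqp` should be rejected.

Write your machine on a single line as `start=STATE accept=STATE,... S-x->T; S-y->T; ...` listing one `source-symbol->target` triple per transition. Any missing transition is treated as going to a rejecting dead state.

The only thing that matters is how many `p`s have appeared, reduced mod 4. Use one state per residue: S0 for 0, …, S3 for 3. Reading `p` moves to the next residue; anything else stays put. S1 is accepting.
4 states suffice.
        p   q  
>  S0   S1  S0 
 * S1   S2  S1 
   S2   S3  S2 
   S3   S0  S3 
(> = start, * = accepting)

start=S0; accept=S1; S0-p->S1; S0-q->S0; S1-p->S2; S1-q->S1; S2-p->S3; S2-q->S2; S3-p->S0; S3-q->S3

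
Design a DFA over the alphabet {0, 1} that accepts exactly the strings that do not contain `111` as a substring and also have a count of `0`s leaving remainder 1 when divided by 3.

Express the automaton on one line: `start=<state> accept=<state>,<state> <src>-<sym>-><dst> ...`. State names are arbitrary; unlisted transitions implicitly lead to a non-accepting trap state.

start=S0 accept=S1,S4,S7 S0-0->S1 S0-1->S2 S1-0->S3 S1-1->S4 S2-0->S1 S2-1->S5 S3-0->S0 S3-1->S6 S4-0->S3 S4-1->S7 S5-0->S1 S5-1->S8 S6-0->S0 S6-1->S9 S7-0->S3 S7-1->S8 S8-0->S8 S8-1->S8 S9-0->S0 S9-1->S8

Handle the two conditions separately and then intersect. The first has 4 states tracking partial matches of the forbidden pattern `111`; the second has 3 states tracking the count of `0`s modulo 3. A product state is a pair (one from each), accepting exactly when both do. Equivalent product states are then merged.
10 states suffice.
        0   1  
>  S0   S1  S2 
 * S1   S3  S4 
   S2   S1  S5 
   S3   S0  S6 
 * S4   S3  S7 
   S5   S1  S8 
   S6   S0  S9 
 * S7   S3  S8 
   S8   S8  S8 
   S9   S0  S8 
(> = start, * = accepting)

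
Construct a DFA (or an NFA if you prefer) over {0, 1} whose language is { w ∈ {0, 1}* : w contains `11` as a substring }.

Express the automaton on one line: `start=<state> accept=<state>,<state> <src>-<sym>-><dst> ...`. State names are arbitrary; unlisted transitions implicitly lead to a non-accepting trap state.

start=S0 accept=S2 S0-0->S0 S0-1->S1 S1-0->S0 S1-1->S2 S2-0->S2 S2-1->S2

Track how much of `11` has been matched so far: state S0 is no progress, S2 is the absorbing accept state reached once `11` has occurred. Intermediate states record partial matches; on a mismatch, fall back to the longest reusable overlap.
3 states suffice.
        0   1  
>  S0   S0  S1 
   S1   S0  S2 
 * S2   S2  S2 
(> = start, * = accepting)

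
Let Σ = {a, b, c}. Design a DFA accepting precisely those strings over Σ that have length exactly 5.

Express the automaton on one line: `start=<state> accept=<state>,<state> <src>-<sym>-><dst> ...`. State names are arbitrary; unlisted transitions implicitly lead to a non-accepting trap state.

Count input length up to 6: every symbol moves from q0 toward q6, which means 'more than 5' and absorbs. Accept from {q5}.
A 7-state machine:
        a   b   c  
>  q0   q1  q1  q1 
   q1   q2  q2  q2 
   q2   q3  q3  q3 
   q3   q4  q4  q4 
   q4   q5  q5  q5 
 * q5   q6  q6  q6 
   q6   q6  q6  q6 
(> = start, * = accepting)

start=q0 accept=q5 q0-a->q1 q0-b->q1 q0-c->q1 q1-a->q2 q1-b->q2 q1-c->q2 q2-a->q3 q2-b->q3 q2-c->q3 q3-a->q4 q3-b->q4 q3-c->q4 q4-a->q5 q4-b->q5 q4-c->q5 q5-a->q6 q5-b->q6 q5-c->q6 q6-a->q6 q6-b->q6 q6-c->q6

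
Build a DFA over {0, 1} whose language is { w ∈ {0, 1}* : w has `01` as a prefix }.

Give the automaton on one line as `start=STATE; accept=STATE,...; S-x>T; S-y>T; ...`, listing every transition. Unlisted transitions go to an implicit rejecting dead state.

start=S0; accept=S2; S0-0>S1; S0-1>S3; S1-0>S3; S1-1>S2; S2-0>S2; S2-1>S2; S3-0>S3; S3-1>S3

Walk along `01` while the input agrees: from S0 take `0` to S1, and so on. Any deviation drops to the rejecting sink S3. Once S2 is reached the prefix is confirmed and every continuation is accepted.
4 states suffice.
        0   1  
>  S0   S1  S3 
   S1   S3  S2 
 * S2   S2  S2 
   S3   S3  S3 
(> = start, * = accepting)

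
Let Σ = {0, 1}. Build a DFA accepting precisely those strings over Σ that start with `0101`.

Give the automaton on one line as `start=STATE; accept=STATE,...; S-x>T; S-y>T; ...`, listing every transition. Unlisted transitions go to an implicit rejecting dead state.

Walk along `0101` while the input agrees: from S0 take `0` to S1, and so on. Any deviation drops to the rejecting sink S5. Once S4 is reached the prefix is confirmed and every continuation is accepted.
With 6 states:
        0   1  
>  S0   S1  S5 
   S1   S5  S2 
   S2   S3  S5 
   S3   S5  S4 
 * S4   S4  S4 
   S5   S5  S5 
(> = start, * = accepting)

start=S0; accept=S4; S0-0>S1; S0-1>S5; S1-0>S5; S1-1>S2; S2-0>S3; S2-1>S5; S3-0>S5; S3-1>S4; S4-0>S4; S4-1>S4; S5-0>S5; S5-1>S5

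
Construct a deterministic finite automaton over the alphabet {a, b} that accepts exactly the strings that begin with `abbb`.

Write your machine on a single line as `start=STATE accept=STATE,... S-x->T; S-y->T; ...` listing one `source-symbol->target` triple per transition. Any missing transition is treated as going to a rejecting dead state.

Check the first 4 symbols one by one: q0 through q3 record how many have matched `abbb` so far; any wrong symbol goes to the dead state q5. After all 4 match we enter the accepting sink q4.
With 6 states:
        a   b  
>  q0   q1  q5 
   q1   q5  q2 
   q2   q5  q3 
   q3   q5  q4 
 * q4   q4  q4 
   q5   q5  q5 
(> = start, * = accepting)

start=q0; accept=q4; q0-a->q1; q0-b->q5; q1-a->q5; q1-b->q2; q2-a->q5; q2-b->q3; q3-a->q5; q3-b->q4; q4-a->q4; q4-b->q4; q5-a->q5; q5-b->q5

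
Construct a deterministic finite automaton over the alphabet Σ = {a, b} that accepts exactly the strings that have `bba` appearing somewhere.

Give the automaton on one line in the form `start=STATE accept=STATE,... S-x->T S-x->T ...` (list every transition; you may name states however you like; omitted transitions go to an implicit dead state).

Track how much of `bba` has been matched so far: state q0 is no progress, q3 is the absorbing accept state reached once `bba` has occurred. Intermediate states record partial matches; on a mismatch, fall back to the longest reusable overlap.
With 4 states:
        a   b  
>  q0   q0  q1 
   q1   q0  q2 
   q2   q3  q2 
 * q3   q3  q3 
(> = start, * = accepting)

start=q0 accept=q3 q0-a->q0 q0-b->q1 q1-a->q0 q1-b->q2 q2-a->q3 q2-b->q2 q3-a->q3 q3-b->q3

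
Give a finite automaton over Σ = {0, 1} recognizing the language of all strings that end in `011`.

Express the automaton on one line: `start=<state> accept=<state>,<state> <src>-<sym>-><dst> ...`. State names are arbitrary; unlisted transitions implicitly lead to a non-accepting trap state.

start=A accept=D A-0->B A-1->A B-0->B B-1->C C-0->B C-1->D D-0->B D-1->A

Remember how much of `011` the current input suffix matches. State A means no match yet; B means the last symbol is `0`; C means the last 2 symbols are `01`; D means the last 3 symbols are `011`. Only D accepts. On a mismatch, fall back to the longest proper suffix that is still a prefix of `011`.
With 4 states:
       0  1 
>  A   B  A 
   B   B  C 
   C   B  D 
 * D   B  A 
(> = start, * = accepting)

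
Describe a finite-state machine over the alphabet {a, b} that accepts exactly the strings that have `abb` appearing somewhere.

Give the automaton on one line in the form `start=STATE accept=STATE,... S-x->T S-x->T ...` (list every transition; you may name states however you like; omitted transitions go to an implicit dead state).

start=s0 accept=s3 s0-a->s1 s0-b->s0 s1-a->s1 s1-b->s2 s2-a->s1 s2-b->s3 s3-a->s3 s3-b->s3

Track how much of `abb` has been matched so far: state s0 is no progress, s3 is the absorbing accept state reached once `abb` has occurred. Intermediate states record partial matches; on a mismatch, fall back to the longest reusable overlap.
With 4 states:
        a   b  
>  s0   s1  s0 
   s1   s1  s2 
   s2   s1  s3 
 * s3   s3  s3 
(> = start, * = accepting)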